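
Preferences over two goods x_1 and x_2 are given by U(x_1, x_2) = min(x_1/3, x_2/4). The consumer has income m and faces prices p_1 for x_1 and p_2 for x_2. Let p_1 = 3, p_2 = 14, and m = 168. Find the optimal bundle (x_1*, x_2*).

x_1* = 7.7538, x_2* = 10.3385

Leontief preferences: the optimum is at the kink where x_1/3 = x_2/4, i.e. x_2 = (4/3)·x_1.
Budget: p_1·x_1 + p_2·(4/3)·x_1 = m, so (3·p_1 + 4·p_2)·x_1 = 3·m.
Demand: x_1*(p_1,p_2,m) = 3·m/(3·p_1 + 4·p_2), x_2* = 4·m/(3·p_1 + 4·p_2).
Here 3·3 + 4·14 = 65, giving x_1* = 7.7538 and x_2* = 10.3385.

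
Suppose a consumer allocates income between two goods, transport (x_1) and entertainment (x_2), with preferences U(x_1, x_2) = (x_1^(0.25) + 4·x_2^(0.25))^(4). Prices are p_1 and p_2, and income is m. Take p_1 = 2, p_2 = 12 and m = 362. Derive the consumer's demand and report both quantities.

x_1* = 40.273, x_2* = 23.4545

With the ratio pinned down, the budget gives x_1* = m/(p_1 + p_2·(x_2/x_1)) and x_2* = (x_2/x_1)·x_1*.
Numerically x_2/x_1 = 0.582387, so x_1* = 362/(2 + 12·0.582387) = 40.273 and x_2* = 0.582387·40.273 = 23.4545.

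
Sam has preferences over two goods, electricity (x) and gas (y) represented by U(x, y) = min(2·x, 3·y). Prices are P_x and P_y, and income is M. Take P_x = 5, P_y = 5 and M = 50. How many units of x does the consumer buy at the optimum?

With perfect complements, no substitution: consume in ratio x:y = 3:2.
Budget: P_x·x + P_y·(2/3)·x = M, so (3·P_x + 2·P_y)·x = 3·M.
Demand: x*(P_x,P_y,M) = 3·M/(3·P_x + 2·P_y), y* = 2·M/(3·P_x + 2·P_y).
Here 3·5 + 2·5 = 25, giving x* = 6.

x* = 6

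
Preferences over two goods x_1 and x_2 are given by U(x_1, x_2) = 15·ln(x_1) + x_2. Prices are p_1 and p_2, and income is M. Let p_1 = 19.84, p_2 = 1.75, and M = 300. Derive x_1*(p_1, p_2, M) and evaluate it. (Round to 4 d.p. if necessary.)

MU_x_1 = 15/x_1, MU_x_2 = 1. Tangency: 15/x_1 = p_1/p_2.
So x_1*(p_1,p_2) = 15·p_2/p_1, independent of income; and x_2* = (M − 15·p_2)/p_2.
At the given prices: x_1* = 15·1.75/19.84 = 1.3231.

x_1* = 1.3231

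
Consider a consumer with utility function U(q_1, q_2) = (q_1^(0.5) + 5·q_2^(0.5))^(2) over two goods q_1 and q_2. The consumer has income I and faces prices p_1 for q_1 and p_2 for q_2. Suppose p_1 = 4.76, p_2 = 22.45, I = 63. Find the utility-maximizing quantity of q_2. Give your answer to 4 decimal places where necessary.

q_2* = 2.3608

MU_q_1 ∝ q_1^(-0.5), MU_q_2 ∝ 5·q_2^(-0.5), so MRS = (1/5)·(q_2/q_1)^(0.5) = p_1/p_2.
Solve for the ratio: q_2/q_1 = [5·p_1/p_2]^(2).
Substitute q_2 = (q_2/q_1)·q_1 into the budget: q_1* = I/(p_1 + p_2·(q_2/q_1)).
Numerically q_2/q_1 = 1.123883, so q_1* = 63/(4.76 + 22.45·1.123883) = 2.1006 and q_2* = 1.123883·2.1006 = 2.3608.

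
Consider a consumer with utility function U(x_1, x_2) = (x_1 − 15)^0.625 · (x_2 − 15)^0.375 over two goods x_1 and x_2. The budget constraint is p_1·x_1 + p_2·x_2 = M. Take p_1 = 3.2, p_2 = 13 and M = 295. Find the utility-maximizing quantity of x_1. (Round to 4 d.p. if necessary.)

Let x_1' = x_1−15, x_2' = x_2−15. MRS = (5/3)·x_2'/x_1' = p_1/p_2.
Substituting into the budget: x_1* = 15 + 0.625·(M − 15·p_1 − 15·p_2)/p_1, and x_2* = 15 + 0.375·(…)/p_2.
Discretionary income = 295 − 15·3.2 − 15·13 = 52; x_1* = 15 + 0.625·52/3.2 = 25.1562.

x_1* = 25.1562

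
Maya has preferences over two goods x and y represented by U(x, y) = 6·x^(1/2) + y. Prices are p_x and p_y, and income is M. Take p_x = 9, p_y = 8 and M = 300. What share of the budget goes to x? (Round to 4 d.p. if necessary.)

Thus x* = (3·p_y/p_x)² — independent of M — with the rest of income spent on y.
Plugging in: x* = (3·8/9)² = 7.1111, y* = 29.5.
Expenditure on x: 9·7.1111 = 64; share = 0.2133.

share on x = 0.2133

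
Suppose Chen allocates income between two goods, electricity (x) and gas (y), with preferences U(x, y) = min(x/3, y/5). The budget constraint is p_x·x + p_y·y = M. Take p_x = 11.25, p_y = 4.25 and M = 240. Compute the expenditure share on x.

share on x = 0.6136

Leontief preferences: the optimum is at the kink where x/3 = y/5, i.e. y = (5/3)·x.
Budget: p_x·x + p_y·(5/3)·x = M, so (3·p_x + 5·p_y)·x = 3·M.
Demand: x*(p_x,p_y,M) = 3·M/(3·p_x + 5·p_y), y* = 5·M/(3·p_x + 5·p_y).
Here 3·11.25 + 5·4.25 = 55, giving x* = 13.0909 and y* = 21.8182.
Expenditure on x: 11.25·13.0909 = 147.2727; share = 0.6136.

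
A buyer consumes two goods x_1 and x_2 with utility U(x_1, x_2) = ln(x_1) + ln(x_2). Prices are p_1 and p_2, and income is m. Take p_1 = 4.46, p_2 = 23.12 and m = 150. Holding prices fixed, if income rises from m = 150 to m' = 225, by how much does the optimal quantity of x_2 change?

Tangency: MRS = x_2/x_1 = p_1/p_2.
Rearranging, p_2·x_2 = p_1·x_1. Substituting into the budget gives p_1·x_1·(1 + 1) = m.
Demand: x_1*(p_1,p_2,m) = 0.5·m/p_1 and x_2* = 0.5·m/p_2.
At p_1=4.46, p_2=23.12, m=150: x_2* = 0.5·150/23.12 = 3.2439.
At m' = 225: x_2* = 4.8659. Change: 4.8659 − 3.2439 = 1.622.

Δx_2* = 1.622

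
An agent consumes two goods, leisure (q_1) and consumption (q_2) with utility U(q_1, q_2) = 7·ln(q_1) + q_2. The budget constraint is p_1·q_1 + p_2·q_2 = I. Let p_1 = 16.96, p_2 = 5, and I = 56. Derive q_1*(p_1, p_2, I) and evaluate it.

MU_q_1 = 7/q_1, MU_q_2 = 1. Tangency: 7/q_1 = p_1/p_2.
So q_1*(p_1,p_2) = 7·p_2/p_1, independent of income; and q_2* = (I − 7·p_2)/p_2.
At the given prices: q_1* = 7·5/16.96 = 2.0637.

q_1* = 2.0637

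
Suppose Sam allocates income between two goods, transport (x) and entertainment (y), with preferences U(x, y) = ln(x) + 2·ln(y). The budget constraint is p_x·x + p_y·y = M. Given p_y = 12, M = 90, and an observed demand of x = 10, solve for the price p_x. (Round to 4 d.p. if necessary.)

p_x = 3

MU_x/MU_y = (y)/(2·x); tangency sets this equal to p_x/p_y.
So p_y·y = 2·p_x·x; combined with the budget, a share 1/3 of income goes to x.
Demand: x*(p_x,p_y,M) = 1/3·M/p_x and y* = 2/3·M/p_y.
Set x* = 10 in the demand function and solve for p_x: p_x = 3.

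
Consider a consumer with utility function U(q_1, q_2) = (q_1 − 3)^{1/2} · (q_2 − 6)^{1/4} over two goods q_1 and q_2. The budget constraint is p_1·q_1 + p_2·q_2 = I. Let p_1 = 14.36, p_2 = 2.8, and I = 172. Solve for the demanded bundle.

MRS = 2·(q_2−6)/(q_1−3). Tangency with p_1/p_2 gives q_2−6 = (1/2)·(p_1/p_2)·(q_1−3).
Substituting into the budget: q_1* = 3 + 2/3·(I − 3·p_1 − 6·p_2)/p_1, and q_2* = 6 + 1/3·(…)/p_2.
Discretionary income = 172 − 3·14.36 − 6·2.8 = 112.12; q_1* = 3 + 2/3·112.12/14.36 = 8.2052; q_2* = 6 + 1/3·112.12/2.8 = 19.3476.

q_1* = 8.2052, q_2* = 19.3476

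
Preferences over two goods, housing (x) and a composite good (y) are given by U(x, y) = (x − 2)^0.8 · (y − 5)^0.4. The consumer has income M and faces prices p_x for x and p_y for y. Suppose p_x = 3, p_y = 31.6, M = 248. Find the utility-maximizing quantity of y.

y* = 5.8861

This is Cobb-Douglas in (x−2, y−5): tangency gives 0.8·p_y·(y−5) = 0.4·p_x·(x−2).
Substituting into the budget: x* = 2 + 2/3·(M − 2·p_x − 5·p_y)/p_x, and y* = 5 + 1/3·(…)/p_y.
Discretionary income = 248 − 2·3 − 5·31.6 = 84; y* = 5 + 1/3·84/31.6 = 5.8861.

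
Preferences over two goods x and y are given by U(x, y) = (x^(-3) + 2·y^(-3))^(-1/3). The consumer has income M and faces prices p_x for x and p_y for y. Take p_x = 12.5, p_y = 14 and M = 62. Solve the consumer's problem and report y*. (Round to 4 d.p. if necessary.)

y* = 2.4987

Numerically y/x = 1.155987, so x* = 62/(12.5 + 14·1.155987) = 2.1615 and y* = 1.155987·2.1615 = 2.4987.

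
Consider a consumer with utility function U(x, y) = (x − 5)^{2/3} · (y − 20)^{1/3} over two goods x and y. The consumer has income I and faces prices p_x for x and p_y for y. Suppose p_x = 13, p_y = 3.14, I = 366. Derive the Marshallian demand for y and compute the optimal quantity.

y* = 45.2866

Let x' = x−5, y' = y−20. MRS = 2·y'/x' = p_x/p_y.
After buying the subsistence bundle (5, 20), a share 2/3 of the remaining income goes to x: x* = 5 + 2/3·(I − 5p_x − 20p_y)/p_x.
Discretionary income = 366 − 5·13 − 20·3.14 = 238.2; y* = 20 + 1/3·238.2/3.14 = 45.2866.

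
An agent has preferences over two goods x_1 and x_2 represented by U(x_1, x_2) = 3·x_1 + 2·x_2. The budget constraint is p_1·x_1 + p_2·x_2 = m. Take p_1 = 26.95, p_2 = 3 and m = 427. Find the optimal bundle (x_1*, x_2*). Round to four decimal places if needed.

Perfect substitutes: compare marginal utility per dollar. 3/p_1 vs 2/p_2 → 0.1113 vs 0.6667.
x_2 gives more utility per dollar, so spend all income on x_2: x_2* = m/p_2, x_1* = 0.
Numerically: x_1* = 0, x_2* = 142.3333.

x_1* = 0, x_2* = 142.3333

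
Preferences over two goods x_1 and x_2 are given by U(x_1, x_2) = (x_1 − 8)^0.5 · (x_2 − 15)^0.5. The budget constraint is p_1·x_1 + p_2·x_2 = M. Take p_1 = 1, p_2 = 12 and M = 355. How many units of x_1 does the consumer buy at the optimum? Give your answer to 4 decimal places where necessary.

x_1* = 91.5

This is Cobb-Douglas in (x_1−8, x_2−15): tangency gives 0.5·p_2·(x_2−15) = 0.5·p_1·(x_1−8).
Substituting into the budget: x_1* = 8 + 0.5·(M − 8·p_1 − 15·p_2)/p_1, and x_2* = 15 + 0.5·(…)/p_2.
Discretionary income = 355 − 8·1 − 15·12 = 167; x_1* = 8 + 0.5·167/1 = 91.5.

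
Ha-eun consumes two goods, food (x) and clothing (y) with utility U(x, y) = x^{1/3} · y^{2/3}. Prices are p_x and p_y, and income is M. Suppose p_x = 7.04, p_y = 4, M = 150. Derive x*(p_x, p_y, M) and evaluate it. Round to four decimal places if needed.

x* = 7.1023

The MRS is (1/2)·y/x. Set MRS = p_x/p_y.
So 1/3·p_y·y = 2/3·p_x·x; combined with the budget, a share 1/3 of income goes to x.
Demand: x*(p_x,p_y,M) = 1/3·M/p_x and y* = 2/3·M/p_y.
At p_x=7.04, p_y=4, M=150: x* = 1/3·150/7.04 = 7.1023.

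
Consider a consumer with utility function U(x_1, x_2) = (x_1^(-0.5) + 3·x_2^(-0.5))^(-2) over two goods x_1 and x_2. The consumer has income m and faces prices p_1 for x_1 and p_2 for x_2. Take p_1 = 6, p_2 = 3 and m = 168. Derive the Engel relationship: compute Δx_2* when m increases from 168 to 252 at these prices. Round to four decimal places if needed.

MU_x_1 ∝ x_1^(-1.5), MU_x_2 ∝ 3·x_2^(-1.5), so MRS = (1/3)·(x_2/x_1)^(1.5) = p_1/p_2.
Hence x_2/x_1 = (3·p_1/p_2)^(1/(1.5)), i.e. raised to the 2/3 power.
Substitute x_2 = (x_2/x_1)·x_1 into the budget: x_1* = m/(p_1 + p_2·(x_2/x_1)).
Numerically x_2/x_1 = 3.301927, so x_1* = 168/(6 + 3·3.301927) = 10.5622 and x_2* = 3.301927·10.5622 = 34.8756.
At m' = 252: x_2* = 52.3134. Change: 52.3134 − 34.8756 = 17.4378.

Δx_2* = 17.4378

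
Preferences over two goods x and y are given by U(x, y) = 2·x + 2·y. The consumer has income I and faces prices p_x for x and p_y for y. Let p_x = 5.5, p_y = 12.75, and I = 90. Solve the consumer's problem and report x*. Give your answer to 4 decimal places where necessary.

Perfect substitutes: compare marginal utility per dollar. 2/p_x vs 2/p_y → 0.3636 vs 0.1569.
x gives more utility per dollar, so spend all income on x: x* = I/p_x, y* = 0.
Numerically: x* = 16.3636, y* = 0.

x* = 16.3636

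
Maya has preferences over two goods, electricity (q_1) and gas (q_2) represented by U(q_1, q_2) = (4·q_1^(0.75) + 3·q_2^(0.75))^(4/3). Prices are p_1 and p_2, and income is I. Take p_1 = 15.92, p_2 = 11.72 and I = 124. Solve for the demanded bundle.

From the CES first-order condition, (4/3)·(q_2/q_1)^(0.25) = p_1/p_2.
Solve for the ratio: q_2/q_1 = [(3/4)·p_1/p_2]^(4).
Substitute q_2 = (q_2/q_1)·q_1 into the budget: q_1* = I/(p_1 + p_2·(q_2/q_1)).
Numerically q_2/q_1 = 1.077226, so q_1* = 124/(15.92 + 11.72·1.077226) = 4.344 and q_2* = 1.077226·4.344 = 4.6795.

q_1* = 4.344, q_2* = 4.6795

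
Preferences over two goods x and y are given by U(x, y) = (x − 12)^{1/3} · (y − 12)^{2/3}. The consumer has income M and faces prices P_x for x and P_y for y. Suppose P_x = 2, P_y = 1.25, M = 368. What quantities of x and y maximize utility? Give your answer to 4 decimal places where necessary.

x* = 66.8333, y* = 187.4667

Let x' = x−12, y' = y−12. MRS = (1/2)·y'/x' = P_x/P_y.
Substituting into the budget: x* = 12 + 1/3·(M − 12·P_x − 12·P_y)/P_x, and y* = 12 + 2/3·(…)/P_y.
Discretionary income = 368 − 12·2 − 12·1.25 = 329; x* = 12 + 1/3·329/2 = 66.8333; y* = 12 + 2/3·329/1.25 = 187.4667.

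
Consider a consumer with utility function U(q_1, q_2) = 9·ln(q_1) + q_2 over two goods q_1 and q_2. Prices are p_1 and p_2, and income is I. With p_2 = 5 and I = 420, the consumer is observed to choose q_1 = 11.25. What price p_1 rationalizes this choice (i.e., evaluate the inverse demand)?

p_1 = 4

Set MRS = p_1/p_2: (9/q_1)/1 = p_1/p_2.
So q_1*(p_1,p_2) = 9·p_2/p_1, independent of income; and q_2* = (I − 9·p_2)/p_2.
Set q_1* = 11.25 in the demand function and solve for p_1: p_1 = 4.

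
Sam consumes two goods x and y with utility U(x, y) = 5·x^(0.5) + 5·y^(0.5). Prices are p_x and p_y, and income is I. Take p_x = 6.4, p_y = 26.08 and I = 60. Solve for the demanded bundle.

x* = 7.5277, y* = 0.4533

With the ratio pinned down, the budget gives x* = I/(p_x + p_y·(y/x)) and y* = (y/x)·x*.
Numerically y/x = 0.060221, so x* = 60/(6.4 + 26.08·0.060221) = 7.5277 and y* = 0.060221·7.5277 = 0.4533.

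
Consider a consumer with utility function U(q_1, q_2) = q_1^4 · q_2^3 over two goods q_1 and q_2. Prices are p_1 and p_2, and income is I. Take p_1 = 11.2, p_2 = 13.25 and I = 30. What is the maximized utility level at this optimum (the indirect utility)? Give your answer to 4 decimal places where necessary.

V = 5.0147

The MRS is (4/3)·q_2/q_1. Set MRS = p_1/p_2.
So 4·p_2·q_2 = 3·p_1·q_1; combined with the budget, a share 4/7 of income goes to q_1.
Demand: q_1*(p_1,p_2,I) = 4/7·I/p_1 and q_2* = 3/7·I/p_2.
At p_1=11.2, p_2=13.25, I=30: q_1* = 4/7·30/11.2 = 1.5306, q_2* = 0.9704.
Utility at the optimum: U(1.5306, 0.9704) = 5.0147.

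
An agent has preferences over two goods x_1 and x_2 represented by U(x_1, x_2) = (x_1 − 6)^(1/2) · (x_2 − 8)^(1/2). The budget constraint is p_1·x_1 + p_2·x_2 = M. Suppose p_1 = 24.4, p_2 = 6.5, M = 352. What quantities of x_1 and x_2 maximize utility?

x_1* = 9.1475, x_2* = 19.8154

This is Cobb-Douglas in (x_1−6, x_2−8): tangency gives 0.5·p_2·(x_2−8) = 0.5·p_1·(x_1−6).
Substituting into the budget: x_1* = 6 + 0.5·(M − 6·p_1 − 8·p_2)/p_1, and x_2* = 8 + 0.5·(…)/p_2.
Discretionary income = 352 − 6·24.4 − 8·6.5 = 153.6; x_1* = 6 + 0.5·153.6/24.4 = 9.1475; x_2* = 8 + 0.5·153.6/6.5 = 19.8154.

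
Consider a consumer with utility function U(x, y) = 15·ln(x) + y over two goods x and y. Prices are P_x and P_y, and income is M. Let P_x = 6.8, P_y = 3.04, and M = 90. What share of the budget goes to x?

share on x = 0.5067

MU_x = 15/x, MU_y = 1. Tangency: 15/x = P_x/P_y.
So x*(P_x,P_y) = 15·P_y/P_x, independent of income; and y* = (M − 15·P_y)/P_y.
At the given prices: x* = 15·3.04/6.8 = 6.7059, and y* = 14.6053.
Expenditure on x: 6.8·6.7059 = 45.6; share = 0.5067.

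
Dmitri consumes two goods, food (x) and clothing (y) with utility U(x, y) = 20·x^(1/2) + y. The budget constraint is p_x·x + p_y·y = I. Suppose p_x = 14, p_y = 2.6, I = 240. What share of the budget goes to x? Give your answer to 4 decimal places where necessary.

Set MRS = p_x/p_y: 10·x^(−1/2) = p_x/p_y.
Solve: √x = 10·p_y/p_x, so x*(p_x,p_y) = (10·p_y/p_x)², and y* = (I − p_x·x*)/p_y.
Plugging in: x* = (10·2.6/14)² = 3.449, y* = 73.7363.
Expenditure on x: 14·3.449 = 48.2857; share = 0.2012.

share on x = 0.2012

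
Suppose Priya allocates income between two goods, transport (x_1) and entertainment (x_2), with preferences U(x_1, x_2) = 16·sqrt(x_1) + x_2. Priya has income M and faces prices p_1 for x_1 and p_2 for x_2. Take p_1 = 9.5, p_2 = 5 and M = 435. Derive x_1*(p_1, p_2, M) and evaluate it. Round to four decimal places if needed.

x_1* = 17.7285

Utility is quasi-linear in x_2; the FOC for x_1 is 8/√x_1 = p_1/p_2.
Thus x_1* = (8·p_2/p_1)² — independent of M — with the rest of income spent on x_2.
Plugging in: x_1* = (8·5/9.5)² = 17.7285.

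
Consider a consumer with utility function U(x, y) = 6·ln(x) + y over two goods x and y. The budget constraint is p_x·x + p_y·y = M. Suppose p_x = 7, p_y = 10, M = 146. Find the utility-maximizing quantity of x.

At the given prices: x* = 6·10/7 = 8.5714.

x* = 8.5714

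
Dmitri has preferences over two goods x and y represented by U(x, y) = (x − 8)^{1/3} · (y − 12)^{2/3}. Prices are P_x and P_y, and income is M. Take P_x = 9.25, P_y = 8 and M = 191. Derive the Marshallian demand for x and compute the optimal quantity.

x* = 8.7568

Let x' = x−8, y' = y−12. MRS = (1/2)·y'/x' = P_x/P_y.
After buying the subsistence bundle (8, 12), a share 1/3 of the remaining income goes to x: x* = 8 + 1/3·(M − 8P_x − 12P_y)/P_x.
Discretionary income = 191 − 8·9.25 − 12·8 = 21; x* = 8 + 1/3·21/9.25 = 8.7568.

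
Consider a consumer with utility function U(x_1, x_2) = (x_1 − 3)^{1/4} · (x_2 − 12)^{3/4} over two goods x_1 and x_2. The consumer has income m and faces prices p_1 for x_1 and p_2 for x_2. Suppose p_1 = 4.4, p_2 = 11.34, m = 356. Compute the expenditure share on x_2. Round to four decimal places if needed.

share on x_2 = 0.8178

This is Cobb-Douglas in (x_1−3, x_2−12): tangency gives 0.25·p_2·(x_2−12) = 0.75·p_1·(x_1−3).
After buying the subsistence bundle (3, 12), a share 0.25 of the remaining income goes to x_1: x_1* = 3 + 0.25·(m − 3p_1 − 12p_2)/p_1.
Discretionary income = 356 − 3·4.4 − 12·11.34 = 206.72; x_1* = 3 + 0.25·206.72/4.4 = 14.7455; x_2* = 12 + 0.75·206.72/11.34 = 25.672.
Expenditure on x_2: 11.34·25.672 = 291.12; share = 0.8178.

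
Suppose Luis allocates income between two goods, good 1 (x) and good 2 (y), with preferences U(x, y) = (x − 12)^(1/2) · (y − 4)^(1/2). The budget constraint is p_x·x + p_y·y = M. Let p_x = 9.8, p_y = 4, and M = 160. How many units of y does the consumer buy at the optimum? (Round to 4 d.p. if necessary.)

y* = 7.3

This is Cobb-Douglas in (x−12, y−4): tangency gives 0.5·p_y·(y−4) = 0.5·p_x·(x−12).
Substituting into the budget: x* = 12 + 0.5·(M − 12·p_x − 4·p_y)/p_x, and y* = 4 + 0.5·(…)/p_y.
Discretionary income = 160 − 12·9.8 − 4·4 = 26.4; y* = 4 + 0.5·26.4/4 = 7.3.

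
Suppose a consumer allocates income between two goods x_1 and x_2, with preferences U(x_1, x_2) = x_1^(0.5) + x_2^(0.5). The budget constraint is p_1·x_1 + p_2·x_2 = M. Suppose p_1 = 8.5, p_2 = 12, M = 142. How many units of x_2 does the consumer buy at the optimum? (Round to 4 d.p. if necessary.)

x_2* = 4.9065

From the CES first-order condition, (x_2/x_1)^(0.5) = p_1/p_2.
Hence x_2/x_1 = (p_1/p_2)^(1/(0.5)), i.e. raised to the 2 power.
Substitute x_2 = (x_2/x_1)·x_1 into the budget: x_1* = M/(p_1 + p_2·(x_2/x_1)).
Numerically x_2/x_1 = 0.501736, so x_1* = 142/(8.5 + 12·0.501736) = 9.7791 and x_2* = 0.501736·9.7791 = 4.9065.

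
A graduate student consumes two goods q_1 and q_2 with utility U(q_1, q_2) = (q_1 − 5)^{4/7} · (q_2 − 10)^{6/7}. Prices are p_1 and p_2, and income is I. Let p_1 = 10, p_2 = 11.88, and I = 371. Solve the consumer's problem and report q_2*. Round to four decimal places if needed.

This is Cobb-Douglas in (q_1−5, q_2−10): tangency gives 4/7·p_2·(q_2−10) = 6/7·p_1·(q_1−5).
Substituting into the budget: q_1* = 5 + 0.4·(I − 5·p_1 − 10·p_2)/p_1, and q_2* = 10 + 0.6·(…)/p_2.
Discretionary income = 371 − 5·10 − 10·11.88 = 202.2; q_2* = 10 + 0.6·202.2/11.88 = 20.2121.

q_2* = 20.2121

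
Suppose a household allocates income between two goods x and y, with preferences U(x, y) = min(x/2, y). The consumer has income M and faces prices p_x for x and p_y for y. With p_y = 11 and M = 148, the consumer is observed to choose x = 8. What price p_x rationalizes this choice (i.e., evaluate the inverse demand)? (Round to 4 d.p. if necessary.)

With perfect complements, no substitution: consume in ratio x:y = 2:1.
Budget: p_x·x + p_y·(1/2)·x = M, so (2·p_x + p_y)·x = 2·M.
Demand: x*(p_x,p_y,M) = 2·M/(2·p_x + p_y), y* = M/(2·p_x + p_y).
Set x* = 8 in the demand function and solve for p_x: p_x = 13.

p_x = 13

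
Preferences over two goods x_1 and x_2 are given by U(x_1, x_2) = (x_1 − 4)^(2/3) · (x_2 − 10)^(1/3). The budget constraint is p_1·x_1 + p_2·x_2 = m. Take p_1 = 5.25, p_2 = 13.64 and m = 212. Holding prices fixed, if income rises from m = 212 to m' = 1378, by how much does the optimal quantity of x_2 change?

This is Cobb-Douglas in (x_1−4, x_2−10): tangency gives 2/3·p_2·(x_2−10) = 1/3·p_1·(x_1−4).
After buying the subsistence bundle (4, 10), a share 2/3 of the remaining income goes to x_1: x_1* = 4 + 2/3·(m − 4p_1 − 10p_2)/p_1.
Discretionary income = 212 − 4·5.25 − 10·13.64 = 54.6; x_2* = 10 + 1/3·54.6/13.64 = 11.3343.
At m' = 1378: x_2* = 39.8289. Change: 39.8289 − 11.3343 = 28.4946.

Δx_2* = 28.4946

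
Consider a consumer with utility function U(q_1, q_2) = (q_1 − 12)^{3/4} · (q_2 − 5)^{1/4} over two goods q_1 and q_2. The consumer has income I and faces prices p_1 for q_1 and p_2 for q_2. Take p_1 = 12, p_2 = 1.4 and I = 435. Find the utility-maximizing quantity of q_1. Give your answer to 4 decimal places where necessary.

q_1* = 29.75

Discretionary income = 435 − 12·12 − 5·1.4 = 284; q_1* = 12 + 0.75·284/12 = 29.75.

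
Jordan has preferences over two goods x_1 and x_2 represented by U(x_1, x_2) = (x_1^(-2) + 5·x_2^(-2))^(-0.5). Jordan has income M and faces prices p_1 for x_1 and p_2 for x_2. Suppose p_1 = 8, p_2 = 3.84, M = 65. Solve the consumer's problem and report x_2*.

MRS = MU_x_1/MU_x_2 = (1/5)·(x_2/x_1)^(3). Set equal to p_1/p_2.
Hence x_2/x_1 = (5·p_1/p_2)^(1/(3)), i.e. raised to the 1/3 power.
Substitute x_2 = (x_2/x_1)·x_1 into the budget: x_1* = M/(p_1 + p_2·(x_2/x_1)).
Numerically x_2/x_1 = 2.183951, so x_1* = 65/(8 + 3.84·2.183951) = 3.9667 and x_2* = 2.183951·3.9667 = 8.6631.

x_2* = 8.6631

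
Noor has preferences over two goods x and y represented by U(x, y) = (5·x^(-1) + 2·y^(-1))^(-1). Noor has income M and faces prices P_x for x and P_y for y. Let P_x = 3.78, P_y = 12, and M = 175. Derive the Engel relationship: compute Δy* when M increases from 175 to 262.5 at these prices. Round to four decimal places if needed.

MRS = MU_x/MU_y = (5/2)·(y/x)^(2). Set equal to P_x/P_y.
Hence y/x = ((2/5)·P_x/P_y)^(1/(2)), i.e. raised to the 0.5 power.
Substitute y = (y/x)·x into the budget: x* = M/(P_x + P_y·(y/x)).
Numerically y/x = 0.354965, so x* = 175/(3.78 + 12·0.354965) = 21.7673 and y* = 0.354965·21.7673 = 7.7266.
At M' = 262.5: y* = 11.5899. Change: 11.5899 − 7.7266 = 3.8633.

Δy* = 3.8633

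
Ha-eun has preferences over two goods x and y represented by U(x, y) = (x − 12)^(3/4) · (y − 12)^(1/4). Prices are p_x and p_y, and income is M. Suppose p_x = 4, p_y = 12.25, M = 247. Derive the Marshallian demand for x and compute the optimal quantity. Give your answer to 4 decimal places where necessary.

x* = 21.75

Let x' = x−12, y' = y−12. MRS = 3·y'/x' = p_x/p_y.
Substituting into the budget: x* = 12 + 0.75·(M − 12·p_x − 12·p_y)/p_x, and y* = 12 + 0.25·(…)/p_y.
Discretionary income = 247 − 12·4 − 12·12.25 = 52; x* = 12 + 0.75·52/4 = 21.75.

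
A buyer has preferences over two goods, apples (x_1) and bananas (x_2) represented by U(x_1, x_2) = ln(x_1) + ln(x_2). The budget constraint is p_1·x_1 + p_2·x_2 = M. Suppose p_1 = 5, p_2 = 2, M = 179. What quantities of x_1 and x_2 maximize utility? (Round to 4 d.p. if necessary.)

MU_x_1/MU_x_2 = (x_2)/(x_1); tangency sets this equal to p_1/p_2.
So p_2·x_2 = p_1·x_1; combined with the budget, a share 0.5 of income goes to x_1.
Demand: x_1*(p_1,p_2,M) = 0.5·M/p_1 and x_2* = 0.5·M/p_2.
At p_1=5, p_2=2, M=179: x_1* = 0.5·179/5 = 17.9, x_2* = 44.75.

x_1* = 17.9, x_2* = 44.75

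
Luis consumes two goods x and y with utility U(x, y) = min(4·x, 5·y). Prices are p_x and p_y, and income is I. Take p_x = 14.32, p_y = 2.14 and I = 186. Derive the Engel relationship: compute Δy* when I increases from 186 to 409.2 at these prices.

With perfect complements, no substitution: consume in ratio x:y = 5:4.
Budget: p_x·x + p_y·(4/5)·x = I, so (5·p_x + 4·p_y)·x = 5·I.
Demand: x*(p_x,p_y,I) = 5·I/(5·p_x + 4·p_y), y* = 4·I/(5·p_x + 4·p_y).
Here 5·14.32 + 4·2.14 = 80.16, giving y* = 9.2814.
At I' = 409.2: y* = 20.4192. Change: 20.4192 − 9.2814 = 11.1377.

Δy* = 11.1377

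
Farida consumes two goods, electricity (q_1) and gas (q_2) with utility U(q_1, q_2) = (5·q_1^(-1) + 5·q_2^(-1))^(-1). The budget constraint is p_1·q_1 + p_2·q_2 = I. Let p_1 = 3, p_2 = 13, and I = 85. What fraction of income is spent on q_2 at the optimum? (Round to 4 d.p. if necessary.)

share on q_2 = 0.6755

MRS = MU_q_1/MU_q_2 = (q_2/q_1)^(2). Set equal to p_1/p_2.
Solve for the ratio: q_2/q_1 = [p_1/p_2]^(0.5).
With the ratio pinned down, the budget gives q_1* = I/(p_1 + p_2·(q_2/q_1)) and q_2* = (q_2/q_1)·q_1*.
Numerically q_2/q_1 = 0.480384, so q_1* = 85/(3 + 13·0.480384) = 9.1942 and q_2* = 0.480384·9.1942 = 4.4167.
Expenditure on q_2: 13·4.4167 = 57.4175; share = 0.6755.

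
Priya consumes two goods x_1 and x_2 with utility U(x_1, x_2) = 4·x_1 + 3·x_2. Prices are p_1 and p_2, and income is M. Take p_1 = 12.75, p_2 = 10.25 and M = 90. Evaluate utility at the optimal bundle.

x_1 gives more utility per dollar, so spend all income on x_1: x_1* = M/p_1, x_2* = 0.
Numerically: x_1* = 7.0588, x_2* = 0.
Utility at the optimum: U(7.0588, 0) = 28.2353.

V = 28.2353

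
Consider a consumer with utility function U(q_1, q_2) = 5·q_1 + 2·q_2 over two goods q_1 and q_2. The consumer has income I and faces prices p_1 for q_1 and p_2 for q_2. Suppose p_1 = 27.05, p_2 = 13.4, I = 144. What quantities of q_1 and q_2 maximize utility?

q_1* = 5.3235, q_2* = 0

q_1 gives more utility per dollar, so spend all income on q_1: q_1* = I/p_1, q_2* = 0.
Numerically: q_1* = 5.3235, q_2* = 0.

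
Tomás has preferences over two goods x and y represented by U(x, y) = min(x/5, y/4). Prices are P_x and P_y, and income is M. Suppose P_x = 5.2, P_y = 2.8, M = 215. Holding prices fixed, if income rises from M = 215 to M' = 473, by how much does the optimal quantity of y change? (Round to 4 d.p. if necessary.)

Δy* = 27.7419

Leontief preferences: the optimum is at the kink where x/5 = y/4, i.e. y = (4/5)·x.
Budget: P_x·x + P_y·(4/5)·x = M, so (5·P_x + 4·P_y)·x = 5·M.
Demand: x*(P_x,P_y,M) = 5·M/(5·P_x + 4·P_y), y* = 4·M/(5·P_x + 4·P_y).
Here 5·5.2 + 4·2.8 = 37.2, giving y* = 23.1183.
At M' = 473: y* = 50.8602. Change: 50.8602 − 23.1183 = 27.7419.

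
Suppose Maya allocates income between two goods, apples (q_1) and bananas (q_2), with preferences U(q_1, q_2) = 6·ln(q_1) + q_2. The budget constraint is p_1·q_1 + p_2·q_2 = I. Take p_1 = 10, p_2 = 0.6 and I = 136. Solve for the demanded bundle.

q_1* = 0.36, q_2* = 220.6667

MU_q_1 = 6/q_1, MU_q_2 = 1. Tangency: 6/q_1 = p_1/p_2.
So q_1*(p_1,p_2) = 6·p_2/p_1, independent of income; and q_2* = (I − 6·p_2)/p_2.
At the given prices: q_1* = 6·0.6/10 = 0.36, and q_2* = 220.6667.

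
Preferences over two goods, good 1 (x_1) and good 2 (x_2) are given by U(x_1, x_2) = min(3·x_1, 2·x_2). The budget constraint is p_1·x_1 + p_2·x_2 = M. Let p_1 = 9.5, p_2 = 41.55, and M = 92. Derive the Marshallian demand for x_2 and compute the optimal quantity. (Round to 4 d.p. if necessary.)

With perfect complements, no substitution: consume in ratio x_1:x_2 = 2:3.
Budget: p_1·x_1 + p_2·(3/2)·x_1 = M, so (2·p_1 + 3·p_2)·x_1 = 2·M.
Demand: x_1*(p_1,p_2,M) = 2·M/(2·p_1 + 3·p_2), x_2* = 3·M/(2·p_1 + 3·p_2).
Here 2·9.5 + 3·41.55 = 143.65, giving x_2* = 1.9213.

x_2* = 1.9213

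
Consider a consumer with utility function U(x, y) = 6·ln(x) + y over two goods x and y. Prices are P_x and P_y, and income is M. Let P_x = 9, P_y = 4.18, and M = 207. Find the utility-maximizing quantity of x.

At the given prices: x* = 6·4.18/9 = 2.7867.

x* = 2.7867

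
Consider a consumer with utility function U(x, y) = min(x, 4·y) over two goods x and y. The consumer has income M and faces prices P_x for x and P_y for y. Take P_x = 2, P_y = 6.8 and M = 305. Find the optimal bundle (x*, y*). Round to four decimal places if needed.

Here 4·2 + 6.8 = 14.8, giving x* = 82.4324 and y* = 20.6081.

x* = 82.4324, y* = 20.6081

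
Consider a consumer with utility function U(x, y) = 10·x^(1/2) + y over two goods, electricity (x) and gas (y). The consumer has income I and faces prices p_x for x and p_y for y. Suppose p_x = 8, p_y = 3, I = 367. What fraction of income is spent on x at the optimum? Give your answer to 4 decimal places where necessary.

share on x = 0.0766

Set MRS = p_x/p_y: 5·x^(−1/2) = p_x/p_y.
Thus x* = (5·p_y/p_x)² — independent of I — with the rest of income spent on y.
Plugging in: x* = (5·3/8)² = 3.5156, y* = 112.9583.
Expenditure on x: 8·3.5156 = 28.125; share = 0.0766.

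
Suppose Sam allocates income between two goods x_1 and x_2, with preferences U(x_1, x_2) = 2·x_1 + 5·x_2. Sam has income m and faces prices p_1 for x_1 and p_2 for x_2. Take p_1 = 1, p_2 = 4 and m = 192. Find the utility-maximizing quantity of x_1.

x_1* = 192

Linear utility — the consumer picks whichever good has higher MU/price: 2/1 = 2 vs 5/4 = 1.25.
x_1 gives more utility per dollar, so spend all income on x_1: x_1* = m/p_1, x_2* = 0.
Numerically: x_1* = 192, x_2* = 0.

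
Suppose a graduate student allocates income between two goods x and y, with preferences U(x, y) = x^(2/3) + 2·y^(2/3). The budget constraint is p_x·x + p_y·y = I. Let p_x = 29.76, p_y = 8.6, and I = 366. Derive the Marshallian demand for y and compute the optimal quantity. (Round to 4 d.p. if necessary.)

y* = 42.1185

Numerically y/x = 331.507542, so x* = 366/(29.76 + 8.6·331.507542) = 0.1271 and y* = 331.507542·0.1271 = 42.1185.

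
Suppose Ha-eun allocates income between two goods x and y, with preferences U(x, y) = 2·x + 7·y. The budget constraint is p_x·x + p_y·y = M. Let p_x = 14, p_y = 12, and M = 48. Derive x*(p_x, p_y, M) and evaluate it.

x* = 0

Linear utility — the consumer picks whichever good has higher MU/price: 2/14 = 0.1429 vs 7/12 = 0.5833.
y gives more utility per dollar, so spend all income on y: y* = M/p_y, x* = 0.
Numerically: x* = 0, y* = 4.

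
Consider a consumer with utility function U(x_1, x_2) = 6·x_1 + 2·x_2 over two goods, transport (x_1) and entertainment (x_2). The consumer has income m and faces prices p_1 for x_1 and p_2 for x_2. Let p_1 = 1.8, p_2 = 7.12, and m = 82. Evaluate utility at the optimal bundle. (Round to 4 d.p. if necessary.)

V = 273.3333

x_1 gives more utility per dollar, so spend all income on x_1: x_1* = m/p_1, x_2* = 0.
Numerically: x_1* = 45.5556, x_2* = 0.
Utility at the optimum: U(45.5556, 0) = 273.3333.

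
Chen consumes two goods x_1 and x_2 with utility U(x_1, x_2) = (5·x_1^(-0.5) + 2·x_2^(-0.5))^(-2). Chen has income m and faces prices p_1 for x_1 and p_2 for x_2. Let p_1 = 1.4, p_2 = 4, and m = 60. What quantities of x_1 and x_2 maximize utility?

Numerically x_2/x_1 = 0.26962, so x_1* = 60/(1.4 + 4·0.26962) = 24.2084 and x_2* = 0.26962·24.2084 = 6.5271.

x_1* = 24.2084, x_2* = 6.5271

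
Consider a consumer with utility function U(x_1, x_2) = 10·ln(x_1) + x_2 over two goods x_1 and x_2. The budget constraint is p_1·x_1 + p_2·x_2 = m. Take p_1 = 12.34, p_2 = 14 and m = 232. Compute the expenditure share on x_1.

So x_1*(p_1,p_2) = 10·p_2/p_1, independent of income; and x_2* = (m − 10·p_2)/p_2.
At the given prices: x_1* = 10·14/12.34 = 11.3452, and x_2* = 6.5714.
Expenditure on x_1: 12.34·11.3452 = 140; share = 0.6034.

share on x_1 = 0.6034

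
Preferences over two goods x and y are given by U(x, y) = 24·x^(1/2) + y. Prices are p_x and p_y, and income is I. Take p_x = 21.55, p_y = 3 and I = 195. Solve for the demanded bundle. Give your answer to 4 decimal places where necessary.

x* = 2.7907, y* = 44.9536

Set MRS = p_x/p_y: 12·x^(−1/2) = p_x/p_y.
Thus x* = (12·p_y/p_x)² — independent of I — with the rest of income spent on y.
Plugging in: x* = (12·3/21.55)² = 2.7907, y* = 44.9536.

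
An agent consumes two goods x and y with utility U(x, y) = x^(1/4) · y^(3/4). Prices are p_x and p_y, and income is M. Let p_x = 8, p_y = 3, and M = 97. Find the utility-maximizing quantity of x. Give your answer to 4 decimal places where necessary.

Tangency: MRS = (1/3)·y/x = p_x/p_y.
Rearranging, p_y·y = 3·p_x·x. Substituting into the budget gives p_x·x·(1 + 3) = M.
Demand: x*(p_x,p_y,M) = 0.25·M/p_x and y* = 0.75·M/p_y.
At p_x=8, p_y=3, M=97: x* = 0.25·97/8 = 3.0312.

x* = 3.0312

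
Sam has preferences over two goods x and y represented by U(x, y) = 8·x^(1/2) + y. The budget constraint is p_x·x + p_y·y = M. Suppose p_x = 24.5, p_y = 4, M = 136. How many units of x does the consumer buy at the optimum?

MU_x = 4/√x, MU_y = 1. Tangency: 4/√x = p_x/p_y.
Thus x* = (4·p_y/p_x)² — independent of M — with the rest of income spent on y.
Plugging in: x* = (4·4/24.5)² = 0.4265.

x* = 0.4265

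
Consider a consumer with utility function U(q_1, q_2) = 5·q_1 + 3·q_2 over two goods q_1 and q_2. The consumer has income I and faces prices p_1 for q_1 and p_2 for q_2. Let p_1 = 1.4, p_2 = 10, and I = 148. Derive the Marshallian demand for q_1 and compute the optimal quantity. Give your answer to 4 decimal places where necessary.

q_1* = 105.7143

Perfect substitutes: compare marginal utility per dollar. 5/p_1 vs 3/p_2 → 3.5714 vs 0.3.
q_1 gives more utility per dollar, so spend all income on q_1: q_1* = I/p_1, q_2* = 0.
Numerically: q_1* = 105.7143, q_2* = 0.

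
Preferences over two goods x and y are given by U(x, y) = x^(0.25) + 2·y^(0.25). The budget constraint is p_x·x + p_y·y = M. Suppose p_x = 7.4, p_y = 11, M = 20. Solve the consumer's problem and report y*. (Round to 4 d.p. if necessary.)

y* = 1.2514

From the CES first-order condition, (1/2)·(y/x)^(0.75) = p_x/p_y.
Hence y/x = (2·p_x/p_y)^(1/(0.75)), i.e. raised to the 4/3 power.
Substitute y = (y/x)·x into the budget: x* = M/(p_x + p_y·(y/x)).
Numerically y/x = 1.485338, so x* = 20/(7.4 + 11·1.485338) = 0.8425 and y* = 1.485338·0.8425 = 1.2514.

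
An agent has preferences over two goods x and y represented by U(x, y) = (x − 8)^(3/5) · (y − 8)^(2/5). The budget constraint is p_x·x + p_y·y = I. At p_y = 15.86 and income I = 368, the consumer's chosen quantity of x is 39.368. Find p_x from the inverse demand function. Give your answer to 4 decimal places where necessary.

p_x = 4

Let x' = x−8, y' = y−8. MRS = (3/2)·y'/x' = p_x/p_y.
After buying the subsistence bundle (8, 8), a share 0.6 of the remaining income goes to x: x* = 8 + 0.6·(I − 8p_x − 8p_y)/p_x.
Set x* = 39.368 in the demand function and solve for p_x: p_x = 4.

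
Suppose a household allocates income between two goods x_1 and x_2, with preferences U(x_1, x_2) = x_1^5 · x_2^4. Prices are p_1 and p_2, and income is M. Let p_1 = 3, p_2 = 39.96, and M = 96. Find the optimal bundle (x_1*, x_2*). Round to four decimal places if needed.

x_1* = 17.7778, x_2* = 1.0677

The MRS is (5/4)·x_2/x_1. Set MRS = p_1/p_2.
So 5·p_2·x_2 = 4·p_1·x_1; combined with the budget, a share 5/9 of income goes to x_1.
Demand: x_1*(p_1,p_2,M) = 5/9·M/p_1 and x_2* = 4/9·M/p_2.
At p_1=3, p_2=39.96, M=96: x_1* = 5/9·96/3 = 17.7778, x_2* = 1.0677.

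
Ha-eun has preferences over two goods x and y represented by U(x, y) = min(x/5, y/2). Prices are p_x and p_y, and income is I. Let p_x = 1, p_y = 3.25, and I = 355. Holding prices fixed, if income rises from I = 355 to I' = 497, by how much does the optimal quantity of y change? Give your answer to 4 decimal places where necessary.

With perfect complements, no substitution: consume in ratio x:y = 5:2.
Budget: p_x·x + p_y·(2/5)·x = I, so (5·p_x + 2·p_y)·x = 5·I.
Demand: x*(p_x,p_y,I) = 5·I/(5·p_x + 2·p_y), y* = 2·I/(5·p_x + 2·p_y).
Here 5·1 + 2·3.25 = 11.5, giving y* = 61.7391.
At I' = 497: y* = 86.4348. Change: 86.4348 − 61.7391 = 24.6957.

Δy* = 24.6957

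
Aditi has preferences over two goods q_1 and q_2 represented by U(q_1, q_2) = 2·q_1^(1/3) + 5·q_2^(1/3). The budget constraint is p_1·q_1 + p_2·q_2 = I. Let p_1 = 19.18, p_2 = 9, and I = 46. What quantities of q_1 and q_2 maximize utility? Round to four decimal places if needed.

MRS = MU_q_1/MU_q_2 = (2/5)·(q_2/q_1)^(2/3). Set equal to p_1/p_2.
Hence q_2/q_1 = ((5/2)·p_1/p_2)^(1/(2/3)), i.e. raised to the 1.5 power.
With the ratio pinned down, the budget gives q_1* = I/(p_1 + p_2·(q_2/q_1)) and q_2* = (q_2/q_1)·q_1*.
Numerically q_2/q_1 = 12.297566, so q_1* = 46/(19.18 + 9·12.297566) = 0.3542 and q_2* = 12.297566·0.3542 = 4.3562.

q_1* = 0.3542, q_2* = 4.3562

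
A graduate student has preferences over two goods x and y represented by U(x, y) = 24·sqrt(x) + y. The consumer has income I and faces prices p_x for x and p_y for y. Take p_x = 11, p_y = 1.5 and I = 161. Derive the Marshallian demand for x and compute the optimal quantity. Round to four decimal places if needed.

Set MRS = p_x/p_y: 12·x^(−1/2) = p_x/p_y.
Solve: √x = 12·p_y/p_x, so x*(p_x,p_y) = (12·p_y/p_x)², and y* = (I − p_x·x*)/p_y.
Plugging in: x* = (12·1.5/11)² = 2.6777.

x* = 2.6777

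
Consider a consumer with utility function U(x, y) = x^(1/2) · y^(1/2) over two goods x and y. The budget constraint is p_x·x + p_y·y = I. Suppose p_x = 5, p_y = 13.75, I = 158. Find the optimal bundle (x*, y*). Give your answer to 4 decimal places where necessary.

x* = 15.8, y* = 5.7455

The MRS is y/x. Set MRS = p_x/p_y.
So 0.5·p_y·y = 0.5·p_x·x; combined with the budget, a share 0.5 of income goes to x.
Demand: x*(p_x,p_y,I) = 0.5·I/p_x and y* = 0.5·I/p_y.
At p_x=5, p_y=13.75, I=158: x* = 0.5·158/5 = 15.8, y* = 5.7455.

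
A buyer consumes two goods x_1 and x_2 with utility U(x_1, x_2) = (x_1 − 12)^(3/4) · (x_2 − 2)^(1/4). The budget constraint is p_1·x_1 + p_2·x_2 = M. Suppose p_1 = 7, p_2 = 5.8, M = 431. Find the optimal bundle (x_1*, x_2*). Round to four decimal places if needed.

After buying the subsistence bundle (12, 2), a share 0.75 of the remaining income goes to x_1: x_1* = 12 + 0.75·(M − 12p_1 − 2p_2)/p_1.
Discretionary income = 431 − 12·7 − 2·5.8 = 335.4; x_1* = 12 + 0.75·335.4/7 = 47.9357; x_2* = 2 + 0.25·335.4/5.8 = 16.4569.

x_1* = 47.9357, x_2* = 16.4569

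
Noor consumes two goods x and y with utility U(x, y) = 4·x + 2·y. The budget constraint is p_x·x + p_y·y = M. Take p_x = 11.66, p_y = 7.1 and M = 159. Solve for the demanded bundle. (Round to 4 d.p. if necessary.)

x* = 13.6364, y* = 0

Linear utility — the consumer picks whichever good has higher MU/price: 4/11.66 = 0.3431 vs 2/7.1 = 0.2817.
x gives more utility per dollar, so spend all income on x: x* = M/p_x, y* = 0.
Numerically: x* = 13.6364, y* = 0.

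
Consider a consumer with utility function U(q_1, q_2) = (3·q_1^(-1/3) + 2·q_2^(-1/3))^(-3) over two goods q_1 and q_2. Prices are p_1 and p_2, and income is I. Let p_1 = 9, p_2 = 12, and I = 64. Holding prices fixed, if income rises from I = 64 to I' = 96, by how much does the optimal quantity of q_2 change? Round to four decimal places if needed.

MRS = MU_q_1/MU_q_2 = (3/2)·(q_2/q_1)^(4/3). Set equal to p_1/p_2.
Hence q_2/q_1 = ((2/3)·p_1/p_2)^(1/(4/3)), i.e. raised to the 0.75 power.
Substitute q_2 = (q_2/q_1)·q_1 into the budget: q_1* = I/(p_1 + p_2·(q_2/q_1)).
Numerically q_2/q_1 = 0.594604, so q_1* = 64/(9 + 12·0.594604) = 3.9665 and q_2* = 0.594604·3.9665 = 2.3585.
At I' = 96: q_2* = 3.5377. Change: 3.5377 − 2.3585 = 1.1792.

Δq_2* = 1.1792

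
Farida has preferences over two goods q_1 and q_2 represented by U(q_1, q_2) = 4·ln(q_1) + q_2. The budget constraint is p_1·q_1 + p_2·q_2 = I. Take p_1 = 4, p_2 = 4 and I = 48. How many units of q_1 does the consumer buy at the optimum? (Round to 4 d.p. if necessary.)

Set MRS = p_1/p_2: (4/q_1)/1 = p_1/p_2.
So q_1*(p_1,p_2) = 4·p_2/p_1, independent of income; and q_2* = (I − 4·p_2)/p_2.
At the given prices: q_1* = 4·4/4 = 4.

q_1* = 4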